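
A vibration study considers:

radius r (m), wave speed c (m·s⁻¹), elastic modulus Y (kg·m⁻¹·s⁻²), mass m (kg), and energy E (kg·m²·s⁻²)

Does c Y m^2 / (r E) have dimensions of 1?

Sum the exponent of each base dimension across the product:
  M: −[r]_M + [c]_M + [Y]_M + 2·[m]_M − [E]_M = −(0) + (0) + (1) + 2·(1) − (1) = 2
  L: −[r]_L + [c]_L + [Y]_L + 2·[m]_L − [E]_L = −(1) + (1) + (-1) + 2·(0) − (2) = -3
  T: −[r]_T + [c]_T + [Y]_T + 2·[m]_T − [E]_T = −(0) + (-1) + (-2) + 2·(0) − (-2) = -1
Net dimensions [M² L⁻³ T⁻¹] ≠ [1] — not dimensionless.

no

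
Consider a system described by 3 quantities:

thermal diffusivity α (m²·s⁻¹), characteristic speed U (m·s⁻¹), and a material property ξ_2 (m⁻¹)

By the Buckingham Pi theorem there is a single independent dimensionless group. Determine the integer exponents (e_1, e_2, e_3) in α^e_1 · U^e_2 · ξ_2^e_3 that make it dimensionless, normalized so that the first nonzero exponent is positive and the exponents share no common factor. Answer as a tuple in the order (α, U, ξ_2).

(1, -1, 1)

L: e_1·(2) + e_2·(1) + e_3·(-1) = 0
T: e_1·(-1) + e_2·(-1) + e_3·(0) = 0
Solving this homogeneous linear system for the smallest-integer solution (first nonzero entry positive) gives (1, -1, 1).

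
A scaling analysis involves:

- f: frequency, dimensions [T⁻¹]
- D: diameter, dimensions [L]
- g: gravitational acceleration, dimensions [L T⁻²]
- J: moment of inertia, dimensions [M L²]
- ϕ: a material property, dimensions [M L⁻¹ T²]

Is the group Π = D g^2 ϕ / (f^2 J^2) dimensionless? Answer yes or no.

Sum the exponent of each base dimension across the product:
  M: −2·[f]_M + [D]_M + 2·[g]_M − 2·[J]_M + [ϕ]_M = −2·(0) + (0) + 2·(0) − 2·(1) + (1) = -1
  L: −2·[f]_L + [D]_L + 2·[g]_L − 2·[J]_L + [ϕ]_L = −2·(0) + (1) + 2·(1) − 2·(2) + (-1) = -2
  T: −2·[f]_T + [D]_T + 2·[g]_T − 2·[J]_T + [ϕ]_T = −2·(-1) + (0) + 2·(-2) − 2·(0) + (2) = 0
Net dimensions [M⁻¹ L⁻²] ≠ [1] — not dimensionless.

no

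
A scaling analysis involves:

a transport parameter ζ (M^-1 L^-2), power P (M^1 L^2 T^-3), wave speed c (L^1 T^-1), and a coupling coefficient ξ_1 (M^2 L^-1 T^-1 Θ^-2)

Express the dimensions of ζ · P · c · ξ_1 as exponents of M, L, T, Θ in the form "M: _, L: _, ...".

M: 2, L: 0, T: -5, Θ: -2

Collect each base-dimension exponent across the product:
  M: (-1) + (1) + (0) + (2) = 2
  L: (-2) + (2) + (1) + (-1) = 0
  T: (0) + (-3) + (-1) + (-1) = -5
  Θ: (0) + (0) + (0) + (-2) = -2
So the dimensions are [M² T⁻⁵ Θ⁻²].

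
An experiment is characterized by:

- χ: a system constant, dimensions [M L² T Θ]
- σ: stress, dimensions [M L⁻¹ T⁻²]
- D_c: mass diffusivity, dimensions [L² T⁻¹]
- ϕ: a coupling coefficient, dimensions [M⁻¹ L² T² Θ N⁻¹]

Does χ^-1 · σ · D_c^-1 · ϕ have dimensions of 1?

no

Sum the exponent of each base dimension across the product:
  M: −[χ]_M + [σ]_M − [D_c]_M + [ϕ]_M = −(1) + (1) − (0) + (-1) = -1
  L: −[χ]_L + [σ]_L − [D_c]_L + [ϕ]_L = −(2) + (-1) − (2) + (2) = -3
  T: −[χ]_T + [σ]_T − [D_c]_T + [ϕ]_T = −(1) + (-2) − (-1) + (2) = 0
  Θ: −[χ]_Θ + [σ]_Θ − [D_c]_Θ + [ϕ]_Θ = −(1) + (0) − (0) + (1) = 0
  N: −[χ]_N + [σ]_N − [D_c]_N + [ϕ]_N = −(0) + (0) − (0) + (-1) = -1
Net dimensions [M⁻¹ L⁻³ N⁻¹] ≠ [1] — not dimensionless.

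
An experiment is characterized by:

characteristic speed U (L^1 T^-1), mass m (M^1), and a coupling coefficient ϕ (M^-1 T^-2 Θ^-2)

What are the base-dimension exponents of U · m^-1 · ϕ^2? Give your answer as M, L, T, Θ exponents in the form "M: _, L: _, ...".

Collect each base-dimension exponent across the product:
  M: (0) − (1) + 2·(-1) = -3
  L: (1) − (0) + 2·(0) = 1
  T: (-1) − (0) + 2·(-2) = -5
  Θ: (0) − (0) + 2·(-2) = -4
So the dimensions are [M⁻³ L T⁻⁵ Θ⁻⁴].

M: -3, L: 1, T: -5, Θ: -4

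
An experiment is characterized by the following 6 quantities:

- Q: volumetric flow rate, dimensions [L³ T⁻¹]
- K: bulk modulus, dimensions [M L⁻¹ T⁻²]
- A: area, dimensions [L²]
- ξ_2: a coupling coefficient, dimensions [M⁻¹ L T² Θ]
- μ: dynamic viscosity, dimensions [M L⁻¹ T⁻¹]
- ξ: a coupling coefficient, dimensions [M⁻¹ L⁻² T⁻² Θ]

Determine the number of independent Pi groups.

2

There are 6 variables and 4 base dimensions (M, L, T, Θ).
The dimension matrix has rank 4.
Independent dimensionless groups: 6 − 4 = 2.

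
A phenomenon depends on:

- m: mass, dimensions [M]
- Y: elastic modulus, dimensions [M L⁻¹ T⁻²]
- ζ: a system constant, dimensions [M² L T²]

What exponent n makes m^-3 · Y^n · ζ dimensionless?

Balance the M exponent: (1)·n from Y, plus −3·(1) + (2) = -1 from the rest, must sum to zero.
n − 1 = 0, so n = 1.

1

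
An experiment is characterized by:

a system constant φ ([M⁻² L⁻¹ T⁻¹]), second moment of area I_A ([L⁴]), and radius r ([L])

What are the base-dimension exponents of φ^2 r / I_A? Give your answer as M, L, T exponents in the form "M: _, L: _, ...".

M: -4, L: -5, T: -2

Collect each base-dimension exponent across the product:
  M: 2·(-2) − (0) + (0) = -4
  L: 2·(-1) − (4) + (1) = -5
  T: 2·(-1) − (0) + (0) = -2
So the dimensions are [M⁻⁴ L⁻⁵ T⁻²].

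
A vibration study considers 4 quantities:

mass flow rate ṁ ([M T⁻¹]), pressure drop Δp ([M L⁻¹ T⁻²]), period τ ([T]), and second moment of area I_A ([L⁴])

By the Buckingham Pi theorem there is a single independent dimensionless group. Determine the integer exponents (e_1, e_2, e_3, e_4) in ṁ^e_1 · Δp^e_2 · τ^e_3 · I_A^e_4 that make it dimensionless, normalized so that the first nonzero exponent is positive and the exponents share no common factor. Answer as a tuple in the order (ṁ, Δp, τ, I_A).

M: e_1·(1) + e_2·(1) + e_3·(0) + e_4·(0) = 0
L: e_1·(0) + e_2·(-1) + e_3·(0) + e_4·(4) = 0
T: e_1·(-1) + e_2·(-2) + e_3·(1) + e_4·(0) = 0
Solving this homogeneous linear system for the smallest-integer solution (first nonzero entry positive) gives (4, -4, -4, -1).

(4, -4, -4, -1)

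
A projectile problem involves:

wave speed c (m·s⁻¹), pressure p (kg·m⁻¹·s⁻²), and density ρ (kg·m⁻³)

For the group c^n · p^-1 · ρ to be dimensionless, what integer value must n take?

2

Balance the L exponent: (1)·n from c, plus −(-1) + (-3) = -2 from the rest, must sum to zero.
n − 2 = 0, so n = 2.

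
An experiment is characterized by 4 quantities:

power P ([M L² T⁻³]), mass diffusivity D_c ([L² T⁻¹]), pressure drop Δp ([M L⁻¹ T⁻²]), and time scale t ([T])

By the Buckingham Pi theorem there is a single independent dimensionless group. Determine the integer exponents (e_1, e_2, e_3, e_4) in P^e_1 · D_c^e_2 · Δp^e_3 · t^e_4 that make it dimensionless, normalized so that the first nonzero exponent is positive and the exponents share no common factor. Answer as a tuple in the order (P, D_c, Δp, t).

(2, -3, -2, -1)

M: e_1·(1) + e_2·(0) + e_3·(1) + e_4·(0) = 0
L: e_1·(2) + e_2·(2) + e_3·(-1) + e_4·(0) = 0
T: e_1·(-3) + e_2·(-1) + e_3·(-2) + e_4·(1) = 0
Solving this homogeneous linear system for the smallest-integer solution (first nonzero entry positive) gives (2, -3, -2, -1).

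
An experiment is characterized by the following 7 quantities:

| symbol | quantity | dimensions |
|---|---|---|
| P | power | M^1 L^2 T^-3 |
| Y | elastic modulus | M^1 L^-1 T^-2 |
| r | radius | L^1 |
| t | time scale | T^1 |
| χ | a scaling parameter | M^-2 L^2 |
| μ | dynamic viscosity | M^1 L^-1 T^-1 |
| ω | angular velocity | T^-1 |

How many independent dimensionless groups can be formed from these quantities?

There are 7 variables and 3 base dimensions (M, L, T).
The dimension matrix has rank 3.
Independent dimensionless groups: 7 − 3 = 4.

4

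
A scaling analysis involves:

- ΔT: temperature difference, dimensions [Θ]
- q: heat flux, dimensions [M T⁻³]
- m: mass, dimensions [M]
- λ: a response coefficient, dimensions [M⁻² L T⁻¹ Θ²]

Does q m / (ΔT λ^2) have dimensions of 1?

Sum the exponent of each base dimension across the product:
  M: −[ΔT]_M + [q]_M + [m]_M − 2·[λ]_M = −(0) + (1) + (1) − 2·(-2) = 6
  L: −[ΔT]_L + [q]_L + [m]_L − 2·[λ]_L = −(0) + (0) + (0) − 2·(1) = -2
  T: −[ΔT]_T + [q]_T + [m]_T − 2·[λ]_T = −(0) + (-3) + (0) − 2·(-1) = -1
  Θ: −[ΔT]_Θ + [q]_Θ + [m]_Θ − 2·[λ]_Θ = −(1) + (0) + (0) − 2·(2) = -5
Net dimensions [M⁶ L⁻² T⁻¹ Θ⁻⁵] ≠ [1] — not dimensionless.

no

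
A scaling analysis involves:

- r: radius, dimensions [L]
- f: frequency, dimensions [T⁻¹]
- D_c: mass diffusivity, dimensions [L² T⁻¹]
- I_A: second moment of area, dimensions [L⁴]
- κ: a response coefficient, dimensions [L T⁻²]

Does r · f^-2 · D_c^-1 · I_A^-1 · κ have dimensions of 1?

Sum the exponent of each base dimension across the product:
  L: [r]_L − 2·[f]_L − [D_c]_L − [I_A]_L + [κ]_L = (1) − 2·(0) − (2) − (4) + (1) = -4
  T: [r]_T − 2·[f]_T − [D_c]_T − [I_A]_T + [κ]_T = (0) − 2·(-1) − (-1) − (0) + (-2) = 1
Net dimensions [L⁻⁴ T] ≠ [1] — not dimensionless.

no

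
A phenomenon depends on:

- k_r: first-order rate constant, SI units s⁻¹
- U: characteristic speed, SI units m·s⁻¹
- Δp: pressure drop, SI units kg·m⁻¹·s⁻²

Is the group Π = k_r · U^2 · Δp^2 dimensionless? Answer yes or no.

no

Sum the exponent of each base dimension across the product:
  M: [k_r]_M + 2·[U]_M + 2·[Δp]_M = (0) + 2·(0) + 2·(1) = 2
  L: [k_r]_L + 2·[U]_L + 2·[Δp]_L = (0) + 2·(1) + 2·(-1) = 0
  T: [k_r]_T + 2·[U]_T + 2·[Δp]_T = (-1) + 2·(-1) + 2·(-2) = -7
Net dimensions [M² T⁻⁷] ≠ [1] — not dimensionless.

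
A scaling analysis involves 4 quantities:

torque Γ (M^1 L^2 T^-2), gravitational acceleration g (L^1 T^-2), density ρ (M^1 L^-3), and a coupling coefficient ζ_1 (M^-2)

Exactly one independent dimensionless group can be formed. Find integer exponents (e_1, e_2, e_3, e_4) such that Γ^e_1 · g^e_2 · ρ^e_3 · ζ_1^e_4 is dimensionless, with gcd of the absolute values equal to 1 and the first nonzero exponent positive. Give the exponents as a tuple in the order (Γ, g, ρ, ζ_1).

M: e_1·(1) + e_2·(0) + e_3·(1) + e_4·(-2) = 0
L: e_1·(2) + e_2·(1) + e_3·(-3) + e_4·(0) = 0
T: e_1·(-2) + e_2·(-2) + e_3·(0) + e_4·(0) = 0
Solving this homogeneous linear system for the smallest-integer solution (first nonzero entry positive) gives (3, -3, 1, 2).

(3, -3, 1, 2)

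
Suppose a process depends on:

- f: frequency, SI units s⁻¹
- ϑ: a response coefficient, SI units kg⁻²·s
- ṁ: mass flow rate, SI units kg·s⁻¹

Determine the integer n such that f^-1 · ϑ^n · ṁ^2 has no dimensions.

1

Balance the M exponent: (-2)·n from ϑ, plus −(0) + 2·(1) = 2 from the rest, must sum to zero.
-2n + 2 = 0, so n = 1.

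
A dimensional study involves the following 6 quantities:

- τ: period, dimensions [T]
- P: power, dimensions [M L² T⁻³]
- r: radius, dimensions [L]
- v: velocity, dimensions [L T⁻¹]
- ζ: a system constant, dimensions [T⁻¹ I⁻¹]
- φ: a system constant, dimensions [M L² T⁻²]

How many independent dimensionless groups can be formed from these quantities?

There are 6 variables and 4 base dimensions (M, L, T, I).
The dimension matrix has rank 4.
Independent dimensionless groups: 6 − 4 = 2.

2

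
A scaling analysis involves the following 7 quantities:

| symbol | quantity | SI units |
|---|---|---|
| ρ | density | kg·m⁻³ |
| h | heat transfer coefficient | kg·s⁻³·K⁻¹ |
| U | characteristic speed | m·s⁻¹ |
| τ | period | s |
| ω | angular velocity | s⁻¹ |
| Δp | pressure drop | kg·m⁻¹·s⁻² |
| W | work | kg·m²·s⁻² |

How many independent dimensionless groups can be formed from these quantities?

3

There are 7 variables and 4 base dimensions (M, L, T, Θ).
The dimension matrix has rank 4.
Independent dimensionless groups: 7 − 4 = 3.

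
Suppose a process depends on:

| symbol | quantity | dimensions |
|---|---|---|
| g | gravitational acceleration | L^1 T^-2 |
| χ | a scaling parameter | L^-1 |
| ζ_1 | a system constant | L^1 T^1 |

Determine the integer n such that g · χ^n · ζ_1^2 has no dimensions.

3

Balance the L exponent: (-1)·n from χ, plus (1) + 2·(1) = 3 from the rest, must sum to zero.
−n + 3 = 0, so n = 3.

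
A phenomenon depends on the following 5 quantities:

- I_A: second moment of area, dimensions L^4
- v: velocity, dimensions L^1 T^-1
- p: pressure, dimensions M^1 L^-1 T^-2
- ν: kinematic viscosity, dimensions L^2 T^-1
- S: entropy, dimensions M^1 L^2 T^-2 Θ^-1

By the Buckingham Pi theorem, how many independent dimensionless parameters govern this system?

1

There are 5 variables and 4 base dimensions (M, L, T, Θ).
The dimension matrix has rank 4.
Independent dimensionless groups: 5 − 4 = 1.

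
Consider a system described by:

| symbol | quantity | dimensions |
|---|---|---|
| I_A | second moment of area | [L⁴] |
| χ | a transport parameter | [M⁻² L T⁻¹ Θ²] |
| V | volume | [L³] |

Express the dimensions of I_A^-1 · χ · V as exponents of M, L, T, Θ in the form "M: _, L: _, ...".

M: -2, L: 0, T: -1, Θ: 2

Collect each base-dimension exponent across the product:
  M: −(0) + (-2) + (0) = -2
  L: −(4) + (1) + (3) = 0
  T: −(0) + (-1) + (0) = -1
  Θ: −(0) + (2) + (0) = 2
So the dimensions are [M⁻² T⁻¹ Θ²].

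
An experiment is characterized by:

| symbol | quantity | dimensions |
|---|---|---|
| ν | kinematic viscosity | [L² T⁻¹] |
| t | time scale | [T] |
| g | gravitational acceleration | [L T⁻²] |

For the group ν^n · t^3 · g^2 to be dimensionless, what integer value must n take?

-1

Balance the L exponent: (2)·n from ν, plus 3·(0) + 2·(1) = 2 from the rest, must sum to zero.
2n + 2 = 0, so n = -1.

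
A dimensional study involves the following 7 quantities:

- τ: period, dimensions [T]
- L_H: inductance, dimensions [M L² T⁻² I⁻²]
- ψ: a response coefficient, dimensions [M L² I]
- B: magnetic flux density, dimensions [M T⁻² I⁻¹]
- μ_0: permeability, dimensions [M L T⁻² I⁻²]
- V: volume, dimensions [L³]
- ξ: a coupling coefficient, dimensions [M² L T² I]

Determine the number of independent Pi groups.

3

There are 7 variables and 4 base dimensions (M, L, T, I).
The dimension matrix has rank 4.
Independent dimensionless groups: 7 − 4 = 3.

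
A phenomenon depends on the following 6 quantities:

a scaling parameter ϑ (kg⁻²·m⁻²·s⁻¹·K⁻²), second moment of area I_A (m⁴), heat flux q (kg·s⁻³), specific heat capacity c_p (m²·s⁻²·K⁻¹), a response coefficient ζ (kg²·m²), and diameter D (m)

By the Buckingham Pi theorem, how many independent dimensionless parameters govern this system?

2

There are 6 variables and 4 base dimensions (M, L, T, Θ).
The dimension matrix has rank 4.
Independent dimensionless groups: 6 − 4 = 2.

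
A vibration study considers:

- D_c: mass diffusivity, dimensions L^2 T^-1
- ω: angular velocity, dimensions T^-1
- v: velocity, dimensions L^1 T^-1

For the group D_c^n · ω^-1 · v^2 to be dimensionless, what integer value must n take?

-1

Balance the L exponent: (2)·n from D_c, plus −(0) + 2·(1) = 2 from the rest, must sum to zero.
2n + 2 = 0, so n = -1.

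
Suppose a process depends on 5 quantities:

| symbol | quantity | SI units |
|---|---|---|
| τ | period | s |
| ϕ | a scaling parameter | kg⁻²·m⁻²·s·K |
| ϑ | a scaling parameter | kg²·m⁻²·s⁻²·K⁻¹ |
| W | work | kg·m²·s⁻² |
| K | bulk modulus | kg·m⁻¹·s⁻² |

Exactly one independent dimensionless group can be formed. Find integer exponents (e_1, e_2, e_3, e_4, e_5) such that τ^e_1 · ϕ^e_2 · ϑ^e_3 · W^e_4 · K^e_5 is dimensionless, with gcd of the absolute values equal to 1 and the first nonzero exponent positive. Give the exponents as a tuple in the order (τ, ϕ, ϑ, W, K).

(3, 3, 3, 4, -4)

M: e_1·(0) + e_2·(-2) + e_3·(2) + e_4·(1) + e_5·(1) = 0
L: e_1·(0) + e_2·(-2) + e_3·(-2) + e_4·(2) + e_5·(-1) = 0
T: e_1·(1) + e_2·(1) + e_3·(-2) + e_4·(-2) + e_5·(-2) = 0
Θ: e_1·(0) + e_2·(1) + e_3·(-1) + e_4·(0) + e_5·(0) = 0
Solving this homogeneous linear system for the smallest-integer solution (first nonzero entry positive) gives (3, 3, 3, 4, -4).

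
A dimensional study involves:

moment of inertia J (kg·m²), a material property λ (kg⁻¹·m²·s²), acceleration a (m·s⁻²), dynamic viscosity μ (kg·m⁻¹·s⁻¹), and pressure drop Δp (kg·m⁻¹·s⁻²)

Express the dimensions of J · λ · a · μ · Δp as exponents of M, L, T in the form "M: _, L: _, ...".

M: 2, L: 3, T: -3

Collect each base-dimension exponent across the product:
  M: (1) + (-1) + (0) + (1) + (1) = 2
  L: (2) + (2) + (1) + (-1) + (-1) = 3
  T: (0) + (2) + (-2) + (-1) + (-2) = -3
So the dimensions are [M² L³ T⁻³].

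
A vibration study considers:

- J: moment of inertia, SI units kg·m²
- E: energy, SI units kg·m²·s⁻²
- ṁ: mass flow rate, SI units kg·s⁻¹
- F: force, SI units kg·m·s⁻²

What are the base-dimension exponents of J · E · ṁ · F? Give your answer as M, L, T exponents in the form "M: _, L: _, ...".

Collect each base-dimension exponent across the product:
  M: (1) + (1) + (1) + (1) = 4
  L: (2) + (2) + (0) + (1) = 5
  T: (0) + (-2) + (-1) + (-2) = -5
So the dimensions are [M⁴ L⁵ T⁻⁵].

M: 4, L: 5, T: -5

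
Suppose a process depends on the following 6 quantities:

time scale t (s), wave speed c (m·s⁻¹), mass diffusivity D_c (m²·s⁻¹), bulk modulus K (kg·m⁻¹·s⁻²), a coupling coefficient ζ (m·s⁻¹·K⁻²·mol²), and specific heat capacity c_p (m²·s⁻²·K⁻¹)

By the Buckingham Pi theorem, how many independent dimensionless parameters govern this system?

There are 6 variables and 5 base dimensions (M, L, T, Θ, N).
The dimension matrix has rank 5.
Independent dimensionless groups: 6 − 5 = 1.

1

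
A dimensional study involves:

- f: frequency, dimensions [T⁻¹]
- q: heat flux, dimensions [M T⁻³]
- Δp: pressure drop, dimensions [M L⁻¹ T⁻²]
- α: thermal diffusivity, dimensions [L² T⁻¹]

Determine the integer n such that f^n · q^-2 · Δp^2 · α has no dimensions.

Balance the T exponent: (-1)·n from f, plus −2·(-3) + 2·(-2) + (-1) = 1 from the rest, must sum to zero.
−n + 1 = 0, so n = 1.

1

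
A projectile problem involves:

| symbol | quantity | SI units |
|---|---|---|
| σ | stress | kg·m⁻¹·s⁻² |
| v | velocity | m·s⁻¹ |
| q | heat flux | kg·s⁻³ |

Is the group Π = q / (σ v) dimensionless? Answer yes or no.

Sum the exponent of each base dimension across the product:
  M: −[σ]_M − [v]_M + [q]_M = −(1) − (0) + (1) = 0
  L: −[σ]_L − [v]_L + [q]_L = −(-1) − (1) + (0) = 0
  T: −[σ]_T − [v]_T + [q]_T = −(-2) − (-1) + (-3) = 0
All base exponents vanish — dimensionless.

yes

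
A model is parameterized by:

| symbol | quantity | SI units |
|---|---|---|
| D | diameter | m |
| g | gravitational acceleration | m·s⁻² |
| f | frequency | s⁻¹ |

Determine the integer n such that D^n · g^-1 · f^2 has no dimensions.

1

Balance the L exponent: (1)·n from D, plus −(1) + 2·(0) = -1 from the rest, must sum to zero.
n − 1 = 0, so n = 1.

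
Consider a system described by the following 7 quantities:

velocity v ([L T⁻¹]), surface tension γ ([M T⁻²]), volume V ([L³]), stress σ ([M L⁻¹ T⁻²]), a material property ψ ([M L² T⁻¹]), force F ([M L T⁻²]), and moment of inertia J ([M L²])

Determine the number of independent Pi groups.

4

There are 7 variables and 3 base dimensions (M, L, T).
The dimension matrix has rank 3.
Independent dimensionless groups: 7 − 3 = 4.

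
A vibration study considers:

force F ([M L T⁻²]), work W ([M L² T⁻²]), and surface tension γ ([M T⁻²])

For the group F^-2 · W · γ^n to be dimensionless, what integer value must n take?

1

Balance the M exponent: (1)·n from γ, plus −2·(1) + (1) = -1 from the rest, must sum to zero.
n − 1 = 0, so n = 1.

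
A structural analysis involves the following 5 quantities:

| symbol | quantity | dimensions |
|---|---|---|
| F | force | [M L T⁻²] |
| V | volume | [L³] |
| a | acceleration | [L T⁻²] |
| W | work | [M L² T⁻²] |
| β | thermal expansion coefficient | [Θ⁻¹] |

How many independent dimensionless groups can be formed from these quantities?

There are 5 variables and 4 base dimensions (M, L, T, Θ).
The dimension matrix has rank 4.
Independent dimensionless groups: 5 − 4 = 1.

1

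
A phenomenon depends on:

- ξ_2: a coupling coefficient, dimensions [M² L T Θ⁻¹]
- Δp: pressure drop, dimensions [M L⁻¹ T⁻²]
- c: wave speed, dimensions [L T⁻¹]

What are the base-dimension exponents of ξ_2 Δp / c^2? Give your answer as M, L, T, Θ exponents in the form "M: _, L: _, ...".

Collect each base-dimension exponent across the product:
  M: (2) + (1) − 2·(0) = 3
  L: (1) + (-1) − 2·(1) = -2
  T: (1) + (-2) − 2·(-1) = 1
  Θ: (-1) + (0) − 2·(0) = -1
So the dimensions are [M³ L⁻² T Θ⁻¹].

M: 3, L: -2, T: 1, Θ: -1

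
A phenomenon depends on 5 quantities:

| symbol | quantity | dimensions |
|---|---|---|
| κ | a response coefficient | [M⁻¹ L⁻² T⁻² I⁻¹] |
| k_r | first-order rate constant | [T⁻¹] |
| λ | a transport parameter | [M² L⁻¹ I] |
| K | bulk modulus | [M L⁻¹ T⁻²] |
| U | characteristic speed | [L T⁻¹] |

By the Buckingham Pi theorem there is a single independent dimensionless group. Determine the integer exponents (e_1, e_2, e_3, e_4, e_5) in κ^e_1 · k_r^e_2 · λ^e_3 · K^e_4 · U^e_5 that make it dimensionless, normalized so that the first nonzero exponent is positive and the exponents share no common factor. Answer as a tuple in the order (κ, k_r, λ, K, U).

M: e_1·(-1) + e_2·(0) + e_3·(2) + e_4·(1) + e_5·(0) = 0
L: e_1·(-2) + e_2·(0) + e_3·(-1) + e_4·(-1) + e_5·(1) = 0
T: e_1·(-2) + e_2·(-1) + e_3·(0) + e_4·(-2) + e_5·(-1) = 0
I: e_1·(-1) + e_2·(0) + e_3·(1) + e_4·(0) + e_5·(0) = 0
Solving this homogeneous linear system for the smallest-integer solution (first nonzero entry positive) gives (1, -2, 1, -1, 2).

(1, -2, 1, -1, 2)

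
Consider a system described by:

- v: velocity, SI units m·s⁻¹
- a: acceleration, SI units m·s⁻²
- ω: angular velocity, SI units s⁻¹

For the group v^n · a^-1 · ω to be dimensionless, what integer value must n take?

Balance the L exponent: (1)·n from v, plus −(1) + (0) = -1 from the rest, must sum to zero.
n − 1 = 0, so n = 1.

1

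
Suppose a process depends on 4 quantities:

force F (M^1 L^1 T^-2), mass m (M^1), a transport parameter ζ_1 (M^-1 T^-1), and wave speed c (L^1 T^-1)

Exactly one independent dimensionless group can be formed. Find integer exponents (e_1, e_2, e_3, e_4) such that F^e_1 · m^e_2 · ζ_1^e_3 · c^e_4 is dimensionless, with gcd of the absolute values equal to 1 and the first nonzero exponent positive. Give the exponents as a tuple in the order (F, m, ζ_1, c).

(1, -2, -1, -1)

M: e_1·(1) + e_2·(1) + e_3·(-1) + e_4·(0) = 0
L: e_1·(1) + e_2·(0) + e_3·(0) + e_4·(1) = 0
T: e_1·(-2) + e_2·(0) + e_3·(-1) + e_4·(-1) = 0
Solving this homogeneous linear system for the smallest-integer solution (first nonzero entry positive) gives (1, -2, -1, -1).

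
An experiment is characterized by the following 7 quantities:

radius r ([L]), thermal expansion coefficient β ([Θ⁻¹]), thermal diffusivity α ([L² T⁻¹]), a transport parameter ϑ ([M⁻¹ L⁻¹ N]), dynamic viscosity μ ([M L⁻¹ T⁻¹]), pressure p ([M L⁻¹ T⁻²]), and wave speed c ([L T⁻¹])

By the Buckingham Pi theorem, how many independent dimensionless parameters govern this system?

2

There are 7 variables and 5 base dimensions (M, L, T, Θ, N).
The dimension matrix has rank 5.
Independent dimensionless groups: 7 − 5 = 2.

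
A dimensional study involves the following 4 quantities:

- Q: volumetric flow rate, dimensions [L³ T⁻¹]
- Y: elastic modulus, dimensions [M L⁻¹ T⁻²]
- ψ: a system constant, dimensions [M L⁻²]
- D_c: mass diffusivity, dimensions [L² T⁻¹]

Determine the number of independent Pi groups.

1

There are 4 variables and 3 base dimensions (M, L, T).
The dimension matrix has rank 3.
Independent dimensionless groups: 4 − 3 = 1.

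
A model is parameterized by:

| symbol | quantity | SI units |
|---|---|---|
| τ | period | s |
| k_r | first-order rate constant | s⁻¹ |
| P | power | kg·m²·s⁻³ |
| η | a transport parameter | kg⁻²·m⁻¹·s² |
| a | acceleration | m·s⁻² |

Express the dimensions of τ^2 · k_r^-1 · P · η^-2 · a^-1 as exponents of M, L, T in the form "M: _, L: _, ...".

M: 5, L: 3, T: -2

Collect each base-dimension exponent across the product:
  M: 2·(0) − (0) + (1) − 2·(-2) − (0) = 5
  L: 2·(0) − (0) + (2) − 2·(-1) − (1) = 3
  T: 2·(1) − (-1) + (-3) − 2·(2) − (-2) = -2
So the dimensions are [M⁵ L³ T⁻²].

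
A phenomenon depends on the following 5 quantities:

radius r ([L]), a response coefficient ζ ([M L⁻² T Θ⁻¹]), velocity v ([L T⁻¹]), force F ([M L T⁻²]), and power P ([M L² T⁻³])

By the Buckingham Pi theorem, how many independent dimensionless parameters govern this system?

There are 5 variables and 4 base dimensions (M, L, T, Θ).
The dimension matrix has rank 4.
Independent dimensionless groups: 5 − 4 = 1.

1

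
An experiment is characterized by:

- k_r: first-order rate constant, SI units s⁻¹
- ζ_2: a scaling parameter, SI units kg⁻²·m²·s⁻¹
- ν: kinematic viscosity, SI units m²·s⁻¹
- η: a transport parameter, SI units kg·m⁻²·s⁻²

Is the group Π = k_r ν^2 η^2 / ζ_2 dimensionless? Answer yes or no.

Sum the exponent of each base dimension across the product:
  M: [k_r]_M − [ζ_2]_M + 2·[ν]_M + 2·[η]_M = (0) − (-2) + 2·(0) + 2·(1) = 4
  L: [k_r]_L − [ζ_2]_L + 2·[ν]_L + 2·[η]_L = (0) − (2) + 2·(2) + 2·(-2) = -2
  T: [k_r]_T − [ζ_2]_T + 2·[ν]_T + 2·[η]_T = (-1) − (-1) + 2·(-1) + 2·(-2) = -6
Net dimensions [M⁴ L⁻² T⁻⁶] ≠ [1] — not dimensionless.

no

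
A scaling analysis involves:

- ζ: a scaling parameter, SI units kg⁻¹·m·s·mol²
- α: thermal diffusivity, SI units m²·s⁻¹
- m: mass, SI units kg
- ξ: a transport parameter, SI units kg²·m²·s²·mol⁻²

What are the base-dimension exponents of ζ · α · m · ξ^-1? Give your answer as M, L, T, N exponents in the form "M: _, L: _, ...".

M: -2, L: 1, T: -2, N: 4

Collect each base-dimension exponent across the product:
  M: (-1) + (0) + (1) − (2) = -2
  L: (1) + (2) + (0) − (2) = 1
  T: (1) + (-1) + (0) − (2) = -2
  N: (2) + (0) + (0) − (-2) = 4
So the dimensions are [M⁻² L T⁻² N⁴].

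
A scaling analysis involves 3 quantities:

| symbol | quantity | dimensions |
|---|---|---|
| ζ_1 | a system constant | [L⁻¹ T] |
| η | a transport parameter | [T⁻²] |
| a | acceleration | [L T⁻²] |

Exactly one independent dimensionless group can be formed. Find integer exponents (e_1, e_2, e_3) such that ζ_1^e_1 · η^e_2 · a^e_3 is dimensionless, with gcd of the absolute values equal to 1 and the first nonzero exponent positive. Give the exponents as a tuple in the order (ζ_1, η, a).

L: e_1·(-1) + e_2·(0) + e_3·(1) = 0
T: e_1·(1) + e_2·(-2) + e_3·(-2) = 0
Solving this homogeneous linear system for the smallest-integer solution (first nonzero entry positive) gives (2, -1, 2).

(2, -1, 2)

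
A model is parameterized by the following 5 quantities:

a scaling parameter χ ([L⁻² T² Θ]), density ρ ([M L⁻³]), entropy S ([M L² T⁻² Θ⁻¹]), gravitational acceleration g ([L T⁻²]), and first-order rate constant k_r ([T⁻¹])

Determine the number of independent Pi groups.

There are 5 variables and 4 base dimensions (M, L, T, Θ).
The dimension matrix has rank 4.
Independent dimensionless groups: 5 − 4 = 1.

1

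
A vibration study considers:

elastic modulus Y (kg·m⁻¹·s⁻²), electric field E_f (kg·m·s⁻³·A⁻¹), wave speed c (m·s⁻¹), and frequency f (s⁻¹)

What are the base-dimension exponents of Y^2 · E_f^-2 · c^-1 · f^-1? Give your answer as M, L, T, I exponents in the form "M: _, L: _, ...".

M: 0, L: -5, T: 4, I: 2

Collect each base-dimension exponent across the product:
  M: 2·(1) − 2·(1) − (0) − (0) = 0
  L: 2·(-1) − 2·(1) − (1) − (0) = -5
  T: 2·(-2) − 2·(-3) − (-1) − (-1) = 4
  I: 2·(0) − 2·(-1) − (0) − (0) = 2
So the dimensions are [L⁻⁵ T⁴ I²].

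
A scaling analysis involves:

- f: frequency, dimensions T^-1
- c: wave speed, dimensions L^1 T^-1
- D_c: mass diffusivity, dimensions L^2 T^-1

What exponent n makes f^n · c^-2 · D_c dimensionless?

1

Balance the T exponent: (-1)·n from f, plus −2·(-1) + (-1) = 1 from the rest, must sum to zero.
−n + 1 = 0, so n = 1.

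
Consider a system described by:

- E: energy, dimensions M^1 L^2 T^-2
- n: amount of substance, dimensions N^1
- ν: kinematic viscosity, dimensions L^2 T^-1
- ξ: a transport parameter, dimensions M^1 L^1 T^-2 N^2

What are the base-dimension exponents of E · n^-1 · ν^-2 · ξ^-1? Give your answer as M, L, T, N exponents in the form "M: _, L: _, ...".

M: 0, L: -3, T: 2, N: -3

Collect each base-dimension exponent across the product:
  M: (1) − (0) − 2·(0) − (1) = 0
  L: (2) − (0) − 2·(2) − (1) = -3
  T: (-2) − (0) − 2·(-1) − (-2) = 2
  N: (0) − (1) − 2·(0) − (2) = -3
So the dimensions are [L⁻³ T² N⁻³].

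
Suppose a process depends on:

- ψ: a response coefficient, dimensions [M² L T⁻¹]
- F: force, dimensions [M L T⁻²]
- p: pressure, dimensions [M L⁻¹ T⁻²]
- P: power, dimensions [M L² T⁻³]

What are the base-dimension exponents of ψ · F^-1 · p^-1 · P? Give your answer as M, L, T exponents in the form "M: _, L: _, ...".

M: 1, L: 3, T: 0

Collect each base-dimension exponent across the product:
  M: (2) − (1) − (1) + (1) = 1
  L: (1) − (1) − (-1) + (2) = 3
  T: (-1) − (-2) − (-2) + (-3) = 0
So the dimensions are [M L³].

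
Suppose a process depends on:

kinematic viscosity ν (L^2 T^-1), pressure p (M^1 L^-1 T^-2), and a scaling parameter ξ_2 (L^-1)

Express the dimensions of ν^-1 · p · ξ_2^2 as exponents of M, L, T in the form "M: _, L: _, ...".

M: 1, L: -5, T: -1

Collect each base-dimension exponent across the product:
  M: −(0) + (1) + 2·(0) = 1
  L: −(2) + (-1) + 2·(-1) = -5
  T: −(-1) + (-2) + 2·(0) = -1
So the dimensions are [M L⁻⁵ T⁻¹].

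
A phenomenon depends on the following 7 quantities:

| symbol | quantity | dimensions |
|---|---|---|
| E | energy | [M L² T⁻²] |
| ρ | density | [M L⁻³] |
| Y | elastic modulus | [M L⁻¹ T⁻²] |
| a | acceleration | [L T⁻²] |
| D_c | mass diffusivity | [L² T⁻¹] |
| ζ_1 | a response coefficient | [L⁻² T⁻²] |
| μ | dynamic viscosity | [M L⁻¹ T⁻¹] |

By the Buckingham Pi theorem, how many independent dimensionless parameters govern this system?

There are 7 variables and 3 base dimensions (M, L, T).
The dimension matrix has rank 3.
Independent dimensionless groups: 7 − 3 = 4.

4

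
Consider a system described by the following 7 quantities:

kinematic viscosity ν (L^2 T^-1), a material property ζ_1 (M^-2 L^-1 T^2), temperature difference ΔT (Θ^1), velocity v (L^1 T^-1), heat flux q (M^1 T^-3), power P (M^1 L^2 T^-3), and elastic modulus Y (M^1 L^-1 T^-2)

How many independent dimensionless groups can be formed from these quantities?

There are 7 variables and 4 base dimensions (M, L, T, Θ).
The dimension matrix has rank 4.
Independent dimensionless groups: 7 − 4 = 3.

3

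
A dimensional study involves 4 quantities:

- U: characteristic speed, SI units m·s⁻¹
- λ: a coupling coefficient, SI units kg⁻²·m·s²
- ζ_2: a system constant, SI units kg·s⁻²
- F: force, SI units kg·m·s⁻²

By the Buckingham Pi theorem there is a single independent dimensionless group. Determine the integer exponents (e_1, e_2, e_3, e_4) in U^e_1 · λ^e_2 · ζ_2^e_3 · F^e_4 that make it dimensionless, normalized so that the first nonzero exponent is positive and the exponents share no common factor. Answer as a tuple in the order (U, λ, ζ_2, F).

(2, -1, -1, -1)

M: e_1·(0) + e_2·(-2) + e_3·(1) + e_4·(1) = 0
L: e_1·(1) + e_2·(1) + e_3·(0) + e_4·(1) = 0
T: e_1·(-1) + e_2·(2) + e_3·(-2) + e_4·(-2) = 0
Solving this homogeneous linear system for the smallest-integer solution (first nonzero entry positive) gives (2, -1, -1, -1).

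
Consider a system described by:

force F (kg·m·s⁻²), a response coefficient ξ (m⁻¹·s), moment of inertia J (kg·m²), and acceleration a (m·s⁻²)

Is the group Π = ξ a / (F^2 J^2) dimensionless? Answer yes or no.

Sum the exponent of each base dimension across the product:
  M: −2·[F]_M + [ξ]_M − 2·[J]_M + [a]_M = −2·(1) + (0) − 2·(1) + (0) = -4
  L: −2·[F]_L + [ξ]_L − 2·[J]_L + [a]_L = −2·(1) + (-1) − 2·(2) + (1) = -6
  T: −2·[F]_T + [ξ]_T − 2·[J]_T + [a]_T = −2·(-2) + (1) − 2·(0) + (-2) = 3
Net dimensions [M⁻⁴ L⁻⁶ T³] ≠ [1] — not dimensionless.

no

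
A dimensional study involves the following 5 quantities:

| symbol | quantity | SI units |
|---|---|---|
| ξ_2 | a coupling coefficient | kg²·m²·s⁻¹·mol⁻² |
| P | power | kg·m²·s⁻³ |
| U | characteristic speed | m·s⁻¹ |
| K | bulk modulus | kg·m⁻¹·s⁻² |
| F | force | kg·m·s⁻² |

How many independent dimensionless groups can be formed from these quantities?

There are 5 variables and 4 base dimensions (M, L, T, N).
The dimension matrix has rank 4.
Independent dimensionless groups: 5 − 4 = 1.

1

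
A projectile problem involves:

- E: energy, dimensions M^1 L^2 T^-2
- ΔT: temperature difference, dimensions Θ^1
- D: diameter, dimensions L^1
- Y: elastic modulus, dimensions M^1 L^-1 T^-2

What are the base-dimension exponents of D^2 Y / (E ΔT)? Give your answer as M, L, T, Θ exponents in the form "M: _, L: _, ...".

Collect each base-dimension exponent across the product:
  M: −(1) − (0) + 2·(0) + (1) = 0
  L: −(2) − (0) + 2·(1) + (-1) = -1
  T: −(-2) − (0) + 2·(0) + (-2) = 0
  Θ: −(0) − (1) + 2·(0) + (0) = -1
So the dimensions are [L⁻¹ Θ⁻¹].

M: 0, L: -1, T: 0, Θ: -1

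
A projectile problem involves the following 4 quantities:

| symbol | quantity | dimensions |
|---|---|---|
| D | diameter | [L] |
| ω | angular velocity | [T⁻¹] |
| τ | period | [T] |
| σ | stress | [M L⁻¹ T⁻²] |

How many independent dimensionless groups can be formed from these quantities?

There are 4 variables and 3 base dimensions (M, L, T).
The dimension matrix has rank 3.
Independent dimensionless groups: 4 − 3 = 1.

1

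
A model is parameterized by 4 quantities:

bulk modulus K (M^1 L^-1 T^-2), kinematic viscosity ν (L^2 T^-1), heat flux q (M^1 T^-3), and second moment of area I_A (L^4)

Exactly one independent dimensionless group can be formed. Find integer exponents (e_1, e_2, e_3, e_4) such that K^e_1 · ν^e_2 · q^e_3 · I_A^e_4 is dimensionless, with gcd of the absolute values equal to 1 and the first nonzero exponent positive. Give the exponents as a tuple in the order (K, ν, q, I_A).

(4, 4, -4, -1)

M: e_1·(1) + e_2·(0) + e_3·(1) + e_4·(0) = 0
L: e_1·(-1) + e_2·(2) + e_3·(0) + e_4·(4) = 0
T: e_1·(-2) + e_2·(-1) + e_3·(-3) + e_4·(0) = 0
Solving this homogeneous linear system for the smallest-integer solution (first nonzero entry positive) gives (4, 4, -4, -1).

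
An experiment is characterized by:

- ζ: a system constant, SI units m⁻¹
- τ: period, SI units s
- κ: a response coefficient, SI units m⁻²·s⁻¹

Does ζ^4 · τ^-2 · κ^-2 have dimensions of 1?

Sum the exponent of each base dimension across the product:
  L: 4·[ζ]_L − 2·[τ]_L − 2·[κ]_L = 4·(-1) − 2·(0) − 2·(-2) = 0
  T: 4·[ζ]_T − 2·[τ]_T − 2·[κ]_T = 4·(0) − 2·(1) − 2·(-1) = 0
All base exponents vanish — dimensionless.

yes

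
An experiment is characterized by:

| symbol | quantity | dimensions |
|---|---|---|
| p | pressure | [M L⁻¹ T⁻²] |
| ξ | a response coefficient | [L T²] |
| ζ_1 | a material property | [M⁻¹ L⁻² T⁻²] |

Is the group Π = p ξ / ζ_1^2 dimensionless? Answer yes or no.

no

Sum the exponent of each base dimension across the product:
  M: [p]_M + [ξ]_M − 2·[ζ_1]_M = (1) + (0) − 2·(-1) = 3
  L: [p]_L + [ξ]_L − 2·[ζ_1]_L = (-1) + (1) − 2·(-2) = 4
  T: [p]_T + [ξ]_T − 2·[ζ_1]_T = (-2) + (2) − 2·(-2) = 4
Net dimensions [M³ L⁴ T⁴] ≠ [1] — not dimensionless.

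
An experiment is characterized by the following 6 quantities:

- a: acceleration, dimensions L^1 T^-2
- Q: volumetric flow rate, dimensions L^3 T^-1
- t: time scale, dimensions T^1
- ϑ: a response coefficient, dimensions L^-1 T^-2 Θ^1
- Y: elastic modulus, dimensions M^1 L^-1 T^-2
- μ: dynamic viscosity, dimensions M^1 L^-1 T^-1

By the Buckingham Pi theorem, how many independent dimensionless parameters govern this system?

2

There are 6 variables and 4 base dimensions (M, L, T, Θ).
The dimension matrix has rank 4.
Independent dimensionless groups: 6 − 4 = 2.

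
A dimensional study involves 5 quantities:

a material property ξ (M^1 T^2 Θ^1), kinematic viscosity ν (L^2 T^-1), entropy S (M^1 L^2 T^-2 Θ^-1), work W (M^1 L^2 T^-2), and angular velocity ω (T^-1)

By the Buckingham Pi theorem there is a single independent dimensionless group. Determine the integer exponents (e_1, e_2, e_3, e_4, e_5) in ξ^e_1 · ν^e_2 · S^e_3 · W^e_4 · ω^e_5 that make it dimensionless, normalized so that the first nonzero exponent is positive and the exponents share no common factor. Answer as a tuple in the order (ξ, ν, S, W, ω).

M: e_1·(1) + e_2·(0) + e_3·(1) + e_4·(1) + e_5·(0) = 0
L: e_1·(0) + e_2·(2) + e_3·(2) + e_4·(2) + e_5·(0) = 0
T: e_1·(2) + e_2·(-1) + e_3·(-2) + e_4·(-2) + e_5·(-1) = 0
Θ: e_1·(1) + e_2·(0) + e_3·(-1) + e_4·(0) + e_5·(0) = 0
Solving this homogeneous linear system for the smallest-integer solution (first nonzero entry positive) gives (1, 1, 1, -2, 3).

(1, 1, 1, -2, 3)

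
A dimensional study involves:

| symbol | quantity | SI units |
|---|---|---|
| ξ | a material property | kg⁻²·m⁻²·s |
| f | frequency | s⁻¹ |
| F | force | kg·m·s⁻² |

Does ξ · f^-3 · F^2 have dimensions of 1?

yes

Sum the exponent of each base dimension across the product:
  M: [ξ]_M − 3·[f]_M + 2·[F]_M = (-2) − 3·(0) + 2·(1) = 0
  L: [ξ]_L − 3·[f]_L + 2·[F]_L = (-2) − 3·(0) + 2·(1) = 0
  T: [ξ]_T − 3·[f]_T + 2·[F]_T = (1) − 3·(-1) + 2·(-2) = 0
All base exponents vanish — dimensionless.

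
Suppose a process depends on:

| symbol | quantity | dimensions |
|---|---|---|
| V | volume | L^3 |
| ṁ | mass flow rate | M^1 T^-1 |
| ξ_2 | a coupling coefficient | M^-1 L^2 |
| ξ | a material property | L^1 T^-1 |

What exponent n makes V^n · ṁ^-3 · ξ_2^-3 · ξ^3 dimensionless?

Balance the L exponent: (3)·n from V, plus −3·(0) − 3·(2) + 3·(1) = -3 from the rest, must sum to zero.
3n − 3 = 0, so n = 1.

1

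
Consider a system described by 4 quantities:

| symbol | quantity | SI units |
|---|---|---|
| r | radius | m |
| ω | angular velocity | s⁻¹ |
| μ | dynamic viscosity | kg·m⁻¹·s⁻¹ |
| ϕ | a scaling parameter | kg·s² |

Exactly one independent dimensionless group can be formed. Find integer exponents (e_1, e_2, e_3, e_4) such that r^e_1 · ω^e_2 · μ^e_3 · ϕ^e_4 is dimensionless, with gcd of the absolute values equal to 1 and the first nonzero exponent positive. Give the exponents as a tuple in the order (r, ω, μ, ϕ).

(1, -3, 1, -1)

M: e_1·(0) + e_2·(0) + e_3·(1) + e_4·(1) = 0
L: e_1·(1) + e_2·(0) + e_3·(-1) + e_4·(0) = 0
T: e_1·(0) + e_2·(-1) + e_3·(-1) + e_4·(2) = 0
Solving this homogeneous linear system for the smallest-integer solution (first nonzero entry positive) gives (1, -3, 1, -1).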